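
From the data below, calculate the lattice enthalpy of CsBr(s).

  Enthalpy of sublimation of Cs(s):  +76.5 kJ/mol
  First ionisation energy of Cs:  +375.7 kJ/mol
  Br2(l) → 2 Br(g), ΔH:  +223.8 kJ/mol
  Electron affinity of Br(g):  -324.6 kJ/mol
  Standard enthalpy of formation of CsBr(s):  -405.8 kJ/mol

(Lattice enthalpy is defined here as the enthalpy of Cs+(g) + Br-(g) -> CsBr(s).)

ΔHf° = 1·ΔHsub + 1·(ΣIE) + 1/2·D(Br2) + 1·EA + U
-405.8 = 1·(+76.5) + 1·(+375.7) + 1/2·(+223.8) + 1·(-324.6) + U
U = -405.8 − (+239.5) = -645.3 kJ/mol

U = -645.3 kJ/mol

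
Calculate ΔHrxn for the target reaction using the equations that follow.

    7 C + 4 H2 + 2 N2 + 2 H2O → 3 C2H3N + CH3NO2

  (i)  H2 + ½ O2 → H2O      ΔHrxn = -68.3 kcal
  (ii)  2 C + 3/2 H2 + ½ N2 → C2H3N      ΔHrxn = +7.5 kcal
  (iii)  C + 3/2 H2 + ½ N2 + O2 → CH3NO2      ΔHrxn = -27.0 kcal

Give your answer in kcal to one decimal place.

ΔHrxn = 132.1 kcal

(i) reversed and × 2 (H2O must end up as a reactant; scale by 2 for the 2 H2O): (-2)·(-68.3) = +136.6 kcal
(ii) × 3 (scale by 3 for the 3 C2H3N): (3)·(+7.5) = +22.5 kcal
(iii) as written (CH3NO2 already on the product side): -27.0 kcal
Combining the equations, ΔHrxn = (-2)·(-68.3) + (3)·(+7.5) + (1)·(-27.0) = 132.1 kcal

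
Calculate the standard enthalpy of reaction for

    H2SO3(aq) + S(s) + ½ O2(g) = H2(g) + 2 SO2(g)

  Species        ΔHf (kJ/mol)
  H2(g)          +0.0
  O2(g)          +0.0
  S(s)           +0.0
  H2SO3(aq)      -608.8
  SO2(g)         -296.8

Products: 1·(+0.0) + 2·(-296.8) = -593.6
Reactants: 1·(-608.8) + 1·(+0.0) + 1/2·(+0.0) = -608.8
ΔH° = (-593.6) − (-608.8) = 15.2 kJ/mol

ΔH° = 15.2 kJ/mol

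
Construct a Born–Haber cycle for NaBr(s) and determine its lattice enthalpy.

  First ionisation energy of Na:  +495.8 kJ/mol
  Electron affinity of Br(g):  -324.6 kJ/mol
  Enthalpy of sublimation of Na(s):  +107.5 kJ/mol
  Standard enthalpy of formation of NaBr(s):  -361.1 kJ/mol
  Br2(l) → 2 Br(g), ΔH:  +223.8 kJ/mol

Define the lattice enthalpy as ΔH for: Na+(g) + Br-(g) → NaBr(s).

ΔHf° = 1·ΔHsub + 1·(ΣIE) + 1/2·D(Br2) + 1·EA + U
-361.1 = 1·(+107.5) + 1·(+495.8) + 1/2·(+223.8) + 1·(-324.6) + U
U = -361.1 − (+390.6) = -751.7 kJ/mol

U = -751.7 kJ/mol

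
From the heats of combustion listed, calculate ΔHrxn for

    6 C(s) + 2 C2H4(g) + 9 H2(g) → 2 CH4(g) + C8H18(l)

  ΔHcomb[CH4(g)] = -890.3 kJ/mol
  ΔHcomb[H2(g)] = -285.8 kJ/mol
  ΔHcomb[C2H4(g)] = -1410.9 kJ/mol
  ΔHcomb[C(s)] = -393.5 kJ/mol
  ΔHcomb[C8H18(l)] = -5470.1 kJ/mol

With combustion enthalpies, reactants minus products:
= [6·(-393.5) + 2·(-1410.9) + 9·(-285.8)] − [2·(-890.3) + 1·(-5470.1)]
= -504.3 kJ/mol

ΔHrxn = -504.3 kJ/mol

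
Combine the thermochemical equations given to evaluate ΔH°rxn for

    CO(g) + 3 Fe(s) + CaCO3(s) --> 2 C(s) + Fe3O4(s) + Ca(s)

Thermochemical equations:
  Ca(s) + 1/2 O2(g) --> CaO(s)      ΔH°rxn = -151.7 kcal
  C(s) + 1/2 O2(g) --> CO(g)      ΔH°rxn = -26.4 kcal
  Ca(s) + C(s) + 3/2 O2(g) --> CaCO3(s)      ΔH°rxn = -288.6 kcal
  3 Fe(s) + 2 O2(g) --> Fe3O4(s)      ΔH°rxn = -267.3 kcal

ΔH°rxn = 47.7 kcal

equation 1: not needed.
equation 2 reversed: +26.4 kcal
equation 3 reversed: +288.6 kcal
equation 4 as written: -267.3 kcal
Combining the equations, ΔH°rxn = (+26.4) + (+288.6) + (-267.3) = 47.7 kcal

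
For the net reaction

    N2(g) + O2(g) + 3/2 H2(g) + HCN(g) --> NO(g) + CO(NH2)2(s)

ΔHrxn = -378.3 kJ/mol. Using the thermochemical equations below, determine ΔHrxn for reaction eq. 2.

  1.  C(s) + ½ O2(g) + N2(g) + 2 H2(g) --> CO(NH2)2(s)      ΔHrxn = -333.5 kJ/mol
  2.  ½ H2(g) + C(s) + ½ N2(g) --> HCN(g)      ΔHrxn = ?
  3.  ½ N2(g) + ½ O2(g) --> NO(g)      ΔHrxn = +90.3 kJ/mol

ΔHrxn = 135.1 kJ/mol

eq. 1 as written: -333.5 kJ/mol
eq. 2 reversed: contributes −x
eq. 3 as written: +90.3 kJ/mol
-378.3 = (-333.5) + (+90.3) − x
x = (-378.3 − (-243.2)) / (-1) = 135.1 kJ/mol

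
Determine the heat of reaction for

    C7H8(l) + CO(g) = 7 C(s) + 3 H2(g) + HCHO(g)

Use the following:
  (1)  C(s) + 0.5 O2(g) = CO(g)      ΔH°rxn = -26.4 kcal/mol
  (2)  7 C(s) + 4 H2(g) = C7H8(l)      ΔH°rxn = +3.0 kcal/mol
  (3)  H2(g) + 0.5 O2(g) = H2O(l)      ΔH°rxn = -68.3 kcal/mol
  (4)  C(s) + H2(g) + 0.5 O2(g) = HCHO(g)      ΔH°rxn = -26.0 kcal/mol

ΔH°rxn = -2.6 kcal/mol

(1) reversed (reverse to put CO(g) on the reactant side): +26.4 kcal/mol
(2) reversed (reverse to put C7H8(l) on the reactant side): -3.0 kcal/mol
(3): not needed (H2O(l) appears nowhere else).
(4) as written (HCHO(g) already on the product side): -26.0 kcal/mol
ΔH°rxn = (-1)·(-26.4) + (-1)·(+3.0) + (1)·(-26.0) = -2.6 kcal/mol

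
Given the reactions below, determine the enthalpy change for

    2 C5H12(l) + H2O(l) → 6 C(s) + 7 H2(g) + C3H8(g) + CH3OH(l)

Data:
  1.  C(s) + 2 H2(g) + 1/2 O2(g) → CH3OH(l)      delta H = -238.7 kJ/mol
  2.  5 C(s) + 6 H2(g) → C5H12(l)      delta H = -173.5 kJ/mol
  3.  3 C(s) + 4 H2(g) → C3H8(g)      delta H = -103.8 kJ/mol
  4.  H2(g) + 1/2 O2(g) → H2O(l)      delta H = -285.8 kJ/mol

delta H = 290.3 kJ/mol

eq. 1 as written: -238.7 kJ/mol
eq. 2 reversed and × 2: (-2)·(-173.5) = +347.0 kJ/mol
eq. 3 as written: -103.8 kJ/mol
eq. 4 reversed: +285.8 kJ/mol
Combining the equations, delta H = (1)·(-238.7) + (-2)·(-173.5) + (1)·(-103.8) + (-1)·(-285.8) = 290.3 kJ/mol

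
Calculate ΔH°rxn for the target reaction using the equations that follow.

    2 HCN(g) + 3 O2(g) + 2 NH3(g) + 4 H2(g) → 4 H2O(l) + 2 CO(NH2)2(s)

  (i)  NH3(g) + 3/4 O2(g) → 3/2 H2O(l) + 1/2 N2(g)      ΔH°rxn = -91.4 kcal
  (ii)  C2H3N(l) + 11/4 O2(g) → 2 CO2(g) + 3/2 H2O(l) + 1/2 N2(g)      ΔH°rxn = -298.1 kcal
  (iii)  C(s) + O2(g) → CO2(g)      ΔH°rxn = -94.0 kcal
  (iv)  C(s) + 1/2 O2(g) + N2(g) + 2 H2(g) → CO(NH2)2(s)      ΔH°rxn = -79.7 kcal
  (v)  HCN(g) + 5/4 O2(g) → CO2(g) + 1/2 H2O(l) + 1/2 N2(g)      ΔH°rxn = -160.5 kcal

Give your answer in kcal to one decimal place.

(i) × 2 (×2 to match 2 NH3(g) in the target): (2)·(-91.4) = -182.8 kcal
(ii): not needed (C2H3N(l) appears nowhere else).
(iii) reversed and × 2: (-2)·(-94.0) = +188.0 kcal
(iv) × 2 (×2 to match 2 CO(NH2)2(s) in the target): (2)·(-79.7) = -159.4 kcal
(v) × 2 (×2 to match 2 HCN(g) in the target): (2)·(-160.5) = -321.0 kcal
ΔH°rxn = (2)·(-91.4) + (-2)·(-94.0) + (2)·(-79.7) + (2)·(-160.5) = -475.2 kcal

ΔH°rxn = -475.2 kcal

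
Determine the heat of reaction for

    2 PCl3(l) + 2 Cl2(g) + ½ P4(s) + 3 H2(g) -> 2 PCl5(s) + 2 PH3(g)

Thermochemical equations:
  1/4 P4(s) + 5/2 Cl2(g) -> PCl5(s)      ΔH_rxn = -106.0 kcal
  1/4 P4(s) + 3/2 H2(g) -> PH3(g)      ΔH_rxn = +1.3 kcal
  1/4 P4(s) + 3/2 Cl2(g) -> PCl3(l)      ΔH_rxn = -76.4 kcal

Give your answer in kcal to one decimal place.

ΔH_rxn = -56.6 kcal

equation 1 × 2 (×2 to match 2 PCl5(s) in the target): (2)·(-106.0) = -212.0 kcal
equation 2 × 2 (scale by 2 for the 2 PH3(g)): (2)·(+1.3) = +2.6 kcal
equation 3 reversed and × 2 (PCl3(l) must end up as a reactant; scale by 2 for the 2 PCl3(l)): (-2)·(-76.4) = +152.8 kcal
ΔH_rxn = (2)·(-106.0) + (2)·(+1.3) + (-2)·(-76.4) = -56.6 kcal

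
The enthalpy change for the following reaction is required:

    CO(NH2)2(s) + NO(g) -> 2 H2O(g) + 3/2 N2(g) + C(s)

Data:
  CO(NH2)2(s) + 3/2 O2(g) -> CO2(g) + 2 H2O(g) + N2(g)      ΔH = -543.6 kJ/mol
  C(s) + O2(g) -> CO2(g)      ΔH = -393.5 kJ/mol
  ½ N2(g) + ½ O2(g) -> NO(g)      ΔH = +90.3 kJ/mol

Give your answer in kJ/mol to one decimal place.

ΔH = -240.4 kJ/mol

equation 1 as written: -543.6 kJ/mol
equation 2 reversed: +393.5 kJ/mol
equation 3 reversed: -90.3 kJ/mol
ΔH = (-543.6) + (+393.5) + (-90.3) = -240.4 kJ/mol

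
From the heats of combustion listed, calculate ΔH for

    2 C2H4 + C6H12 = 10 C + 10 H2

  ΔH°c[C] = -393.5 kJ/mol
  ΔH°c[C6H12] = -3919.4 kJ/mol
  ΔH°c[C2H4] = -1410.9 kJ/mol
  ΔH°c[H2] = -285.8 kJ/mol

ΔH = 51.8 kJ/mol

Using ΔH = Σ nΔHc°(reactants) − Σ nΔHc°(products):
= [2·(-1410.9) + 1·(-3919.4)] − [10·(-393.5) + 10·(-285.8)]
= 51.8 kJ/mol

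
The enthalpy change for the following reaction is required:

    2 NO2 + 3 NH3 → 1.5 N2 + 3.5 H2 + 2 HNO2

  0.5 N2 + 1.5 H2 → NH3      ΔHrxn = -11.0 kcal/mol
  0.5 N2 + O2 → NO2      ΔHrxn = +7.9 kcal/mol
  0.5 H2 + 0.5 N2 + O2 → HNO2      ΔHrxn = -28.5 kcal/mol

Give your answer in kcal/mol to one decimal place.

ΔHrxn = -39.8 kcal/mol

equation 1 reversed and × 3 (reverse to put NH3 on the reactant side; scale by 3 for the 3 NH3): (-3)·(-11.0) = +33.0 kcal/mol
equation 2 reversed and × 2 (NO2 must end up as a reactant; scale by 2 for the 2 NO2): (-2)·(+7.9) = -15.8 kcal/mol
equation 3 × 2 (scale by 2 for the 2 HNO2): (2)·(-28.5) = -57.0 kcal/mol
Summing the manipulated equations, ΔHrxn = (+33.0) + (-15.8) + (-57.0) = -39.8 kcal/mol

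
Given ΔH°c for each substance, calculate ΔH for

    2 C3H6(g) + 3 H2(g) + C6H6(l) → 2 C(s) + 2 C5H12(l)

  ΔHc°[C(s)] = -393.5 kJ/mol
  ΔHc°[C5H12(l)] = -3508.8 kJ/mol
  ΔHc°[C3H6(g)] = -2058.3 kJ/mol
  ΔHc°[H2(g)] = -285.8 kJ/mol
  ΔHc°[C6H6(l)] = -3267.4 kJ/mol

ΔH = -436.8 kJ/mol

Using ΔH = Σ nΔHc°(reactants) − Σ nΔHc°(products):
= [2·(-2058.3) + 3·(-285.8) + 1·(-3267.4)] − [2·(-393.5) + 2·(-3508.8)]
= -436.8 kJ/mol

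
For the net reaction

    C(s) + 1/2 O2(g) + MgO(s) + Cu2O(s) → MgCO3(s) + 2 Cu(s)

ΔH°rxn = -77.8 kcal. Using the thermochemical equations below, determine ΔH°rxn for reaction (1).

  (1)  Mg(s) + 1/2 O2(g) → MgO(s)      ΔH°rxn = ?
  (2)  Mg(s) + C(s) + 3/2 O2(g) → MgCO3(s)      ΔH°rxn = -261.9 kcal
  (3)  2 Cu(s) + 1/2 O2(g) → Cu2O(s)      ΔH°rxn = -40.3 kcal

(1) reversed (reverse to put MgO(s) on the reactant side): contributes −x
(2) as written (MgCO3(s) already on the product side): -261.9 kcal
(3) reversed (Cu2O(s) must end up as a reactant): +40.3 kcal
-77.8 = (-261.9) + (+40.3) − x
x = (-77.8 − (-221.6)) / (-1) = -143.8 kcal

ΔH°rxn = -143.8 kcal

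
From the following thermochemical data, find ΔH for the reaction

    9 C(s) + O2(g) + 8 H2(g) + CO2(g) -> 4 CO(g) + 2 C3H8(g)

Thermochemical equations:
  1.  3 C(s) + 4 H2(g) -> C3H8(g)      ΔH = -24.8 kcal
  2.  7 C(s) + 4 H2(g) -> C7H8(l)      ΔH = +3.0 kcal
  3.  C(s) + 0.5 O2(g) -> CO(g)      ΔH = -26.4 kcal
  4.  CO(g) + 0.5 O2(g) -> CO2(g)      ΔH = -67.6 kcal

ΔH = -61.2 kcal

eq. 1 × 2: (2)·(-24.8) = -49.6 kcal
eq. 2: not needed.
eq. 3 × 3: (3)·(-26.4) = -79.2 kcal
eq. 4 reversed: +67.6 kcal
ΔH = (-49.6) + (-79.2) + (+67.6) = -61.2 kcal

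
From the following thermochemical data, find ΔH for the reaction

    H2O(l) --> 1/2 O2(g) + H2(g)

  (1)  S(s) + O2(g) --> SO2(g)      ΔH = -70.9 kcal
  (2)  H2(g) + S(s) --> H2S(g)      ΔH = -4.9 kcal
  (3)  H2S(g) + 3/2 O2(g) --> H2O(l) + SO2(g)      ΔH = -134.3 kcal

ΔH = 68.3 kcal

(1) as written: -70.9 kcal
(2) reversed (H2(g) must end up as a product): +4.9 kcal
(3) reversed (H2O(l) must end up as a reactant): +134.3 kcal
Since enthalpy is a state function, ΔH = (-70.9) + (+4.9) + (+134.3) = 68.3 kcal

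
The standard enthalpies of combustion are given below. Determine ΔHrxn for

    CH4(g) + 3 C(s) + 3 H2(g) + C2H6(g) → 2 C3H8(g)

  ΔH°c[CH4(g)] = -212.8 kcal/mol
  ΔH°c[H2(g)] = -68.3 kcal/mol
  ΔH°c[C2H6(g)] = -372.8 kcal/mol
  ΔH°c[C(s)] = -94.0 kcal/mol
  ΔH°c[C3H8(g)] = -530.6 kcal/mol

With combustion enthalpies, reactants minus products:
= [1·(-212.8) + 3·(-94.0) + 3·(-68.3) + 1·(-372.8)] − [2·(-530.6)]
= -11.3 kcal/mol

ΔHrxn = -11.3 kcal/mol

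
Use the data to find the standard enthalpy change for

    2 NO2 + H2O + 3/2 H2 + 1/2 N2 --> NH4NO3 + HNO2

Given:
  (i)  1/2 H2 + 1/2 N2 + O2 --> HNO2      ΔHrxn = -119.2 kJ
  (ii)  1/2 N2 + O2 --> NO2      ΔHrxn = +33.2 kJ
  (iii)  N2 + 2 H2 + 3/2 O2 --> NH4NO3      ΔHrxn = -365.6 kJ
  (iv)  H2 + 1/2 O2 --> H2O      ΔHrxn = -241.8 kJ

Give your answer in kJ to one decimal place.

ΔHrxn = -309.4 kJ

(i) as written (HNO2 already on the product side): -119.2 kJ
(ii) reversed and × 2 (NO2 must end up as a reactant; scale by 2 for the 2 NO2): (-2)·(+33.2) = -66.4 kJ
(iii) as written (NH4NO3 already on the product side): -365.6 kJ
(iv) reversed (H2O must end up as a reactant): +241.8 kJ
Combining the equations, ΔHrxn = (1)·(-119.2) + (-2)·(+33.2) + (1)·(-365.6) + (-1)·(-241.8) = -309.4 kJ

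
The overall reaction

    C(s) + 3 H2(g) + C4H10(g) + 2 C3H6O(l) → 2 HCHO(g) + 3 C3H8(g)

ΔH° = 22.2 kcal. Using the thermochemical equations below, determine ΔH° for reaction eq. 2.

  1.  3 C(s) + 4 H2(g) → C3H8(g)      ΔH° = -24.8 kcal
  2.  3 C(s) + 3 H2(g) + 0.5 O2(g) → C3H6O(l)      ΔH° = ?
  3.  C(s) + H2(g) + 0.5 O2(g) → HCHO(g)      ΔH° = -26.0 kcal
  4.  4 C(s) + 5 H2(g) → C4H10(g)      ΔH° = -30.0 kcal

eq. 1 × 3: (3)·(-24.8) = -74.4 kcal
eq. 2 reversed and × 2: contributes −2·x
eq. 3 × 2: (2)·(-26.0) = -52.0 kcal
eq. 4 reversed: +30.0 kcal
+22.2 = (-74.4) + (-52.0) + (+30.0) − 2·x
x = (+22.2 − (-96.4)) / (-2) = -59.3 kcal

ΔH° = -59.3 kcal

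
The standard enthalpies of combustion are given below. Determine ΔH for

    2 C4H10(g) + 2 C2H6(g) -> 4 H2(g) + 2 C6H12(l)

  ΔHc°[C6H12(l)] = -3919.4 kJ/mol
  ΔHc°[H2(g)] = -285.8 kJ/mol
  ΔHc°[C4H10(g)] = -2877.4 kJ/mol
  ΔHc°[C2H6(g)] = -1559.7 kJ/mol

ΔH = 107.8 kJ/mol

Using ΔH = Σ nΔHc°(reactants) − Σ nΔHc°(products):
= [2·(-2877.4) + 2·(-1559.7)] − [4·(-285.8) + 2·(-3919.4)]
= 107.8 kJ/mol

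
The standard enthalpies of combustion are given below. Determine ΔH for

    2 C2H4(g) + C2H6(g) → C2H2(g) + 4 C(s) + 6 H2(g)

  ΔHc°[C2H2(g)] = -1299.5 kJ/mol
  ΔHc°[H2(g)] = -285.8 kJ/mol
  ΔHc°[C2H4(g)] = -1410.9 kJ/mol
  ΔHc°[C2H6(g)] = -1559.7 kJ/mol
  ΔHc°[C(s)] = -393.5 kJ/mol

ΔH = 206.8 kJ/mol

With combustion enthalpies, reactants minus products:
= [2·(-1410.9) + 1·(-1559.7)] − [1·(-1299.5) + 4·(-393.5) + 6·(-285.8)]
= 206.8 kJ/mol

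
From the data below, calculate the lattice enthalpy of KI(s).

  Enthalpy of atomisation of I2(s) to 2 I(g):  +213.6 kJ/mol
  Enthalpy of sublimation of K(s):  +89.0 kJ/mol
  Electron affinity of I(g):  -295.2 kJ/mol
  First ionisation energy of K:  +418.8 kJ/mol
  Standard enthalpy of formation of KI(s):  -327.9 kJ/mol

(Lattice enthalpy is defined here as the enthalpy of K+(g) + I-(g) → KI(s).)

U = -647.3 kJ/mol

ΔHf° = 1·ΔHsub + 1·(ΣIE) + 1/2·D(I2) + 1·EA + U
-327.9 = 1·(+89.0) + 1·(+418.8) + 1/2·(+213.6) + 1·(-295.2) + U
U = -327.9 − (+319.4) = -647.3 kJ/mol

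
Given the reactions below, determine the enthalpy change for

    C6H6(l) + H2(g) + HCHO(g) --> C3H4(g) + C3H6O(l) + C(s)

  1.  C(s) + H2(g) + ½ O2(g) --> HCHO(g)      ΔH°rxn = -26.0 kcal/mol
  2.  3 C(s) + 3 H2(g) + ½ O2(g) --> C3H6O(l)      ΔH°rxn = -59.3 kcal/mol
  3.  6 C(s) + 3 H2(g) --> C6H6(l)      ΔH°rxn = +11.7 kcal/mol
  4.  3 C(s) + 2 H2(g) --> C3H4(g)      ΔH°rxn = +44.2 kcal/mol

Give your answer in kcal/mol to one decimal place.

ΔH°rxn = -0.8 kcal/mol

eq. 1 reversed (reverse to put HCHO(g) on the reactant side): +26.0 kcal/mol
eq. 2 as written (C3H6O(l) already on the product side): -59.3 kcal/mol
eq. 3 reversed (C6H6(l) must end up as a reactant): -11.7 kcal/mol
eq. 4 as written (C3H4(g) already on the product side): +44.2 kcal/mol
Summing the manipulated equations, ΔH°rxn = (+26.0) + (-59.3) + (-11.7) + (+44.2) = -0.8 kcal/mol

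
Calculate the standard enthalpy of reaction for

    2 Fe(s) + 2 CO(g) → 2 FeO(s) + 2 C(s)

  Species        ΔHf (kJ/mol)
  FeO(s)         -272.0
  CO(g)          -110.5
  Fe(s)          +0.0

ΔH_rxn = -323.0 kJ/mol

Products: 2·(-272.0) + 2·(+0.0) = -544.0
Reactants: 2·(+0.0) + 2·(-110.5) = -221.0
ΔH_rxn = (-544.0) − (-221.0) = -323.0 kJ/mol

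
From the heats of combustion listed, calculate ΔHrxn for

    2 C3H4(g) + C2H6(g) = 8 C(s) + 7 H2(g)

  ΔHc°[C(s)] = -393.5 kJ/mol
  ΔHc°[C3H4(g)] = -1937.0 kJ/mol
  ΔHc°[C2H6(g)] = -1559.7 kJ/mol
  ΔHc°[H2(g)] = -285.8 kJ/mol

ΔHrxn = -285.1 kJ/mol

Using ΔH = Σ nΔHc°(reactants) − Σ nΔHc°(products):
= [2·(-1937.0) + 1·(-1559.7)] − [8·(-393.5) + 7·(-285.8)]
= -285.1 kJ/mol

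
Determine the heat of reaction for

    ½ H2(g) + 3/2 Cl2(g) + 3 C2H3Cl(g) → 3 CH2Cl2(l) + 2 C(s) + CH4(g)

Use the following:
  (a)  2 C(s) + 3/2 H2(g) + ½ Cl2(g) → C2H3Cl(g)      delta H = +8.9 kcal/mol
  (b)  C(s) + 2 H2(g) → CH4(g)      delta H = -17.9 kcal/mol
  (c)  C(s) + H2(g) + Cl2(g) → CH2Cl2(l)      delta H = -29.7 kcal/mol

(a) reversed and × 3: (-3)·(+8.9) = -26.7 kcal/mol
(b) as written: -17.9 kcal/mol
(c) × 3: (3)·(-29.7) = -89.1 kcal/mol
delta H = (-3)·(+8.9) + (1)·(-17.9) + (3)·(-29.7) = -133.7 kcal/mol

delta H = -133.7 kcal/mol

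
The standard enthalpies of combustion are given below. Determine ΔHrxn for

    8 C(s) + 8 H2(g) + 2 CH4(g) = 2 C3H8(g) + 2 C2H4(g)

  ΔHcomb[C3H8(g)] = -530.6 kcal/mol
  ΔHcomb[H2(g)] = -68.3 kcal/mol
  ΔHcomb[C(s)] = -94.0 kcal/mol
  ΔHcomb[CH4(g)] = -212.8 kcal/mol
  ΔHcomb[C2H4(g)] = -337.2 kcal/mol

ΔHrxn = 11.6 kcal/mol

Using ΔH = Σ nΔHc°(reactants) − Σ nΔHc°(products):
= [8·(-94.0) + 8·(-68.3) + 2·(-212.8)] − [2·(-530.6) + 2·(-337.2)]
= 11.6 kcal/mol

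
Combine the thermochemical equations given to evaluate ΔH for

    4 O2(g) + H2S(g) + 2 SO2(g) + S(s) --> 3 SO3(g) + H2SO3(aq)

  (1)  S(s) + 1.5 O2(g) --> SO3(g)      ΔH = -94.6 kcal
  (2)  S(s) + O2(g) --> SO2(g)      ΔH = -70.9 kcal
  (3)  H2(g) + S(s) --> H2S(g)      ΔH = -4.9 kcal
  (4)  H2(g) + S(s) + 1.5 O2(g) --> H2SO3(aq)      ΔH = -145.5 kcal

(1) × 3 (scale by 3 for the 3 SO3(g)): (3)·(-94.6) = -283.8 kcal
(2) reversed and × 2 (SO2(g) must end up as a reactant; ×2 to match 2 SO2(g) in the target): (-2)·(-70.9) = +141.8 kcal
(3) reversed (reverse to put H2S(g) on the reactant side): +4.9 kcal
(4) as written (H2SO3(aq) already on the product side): -145.5 kcal
By Hess's law, ΔH = (3)·(-94.6) + (-2)·(-70.9) + (-1)·(-4.9) + (1)·(-145.5) = -282.6 kcal

ΔH = -282.6 kcal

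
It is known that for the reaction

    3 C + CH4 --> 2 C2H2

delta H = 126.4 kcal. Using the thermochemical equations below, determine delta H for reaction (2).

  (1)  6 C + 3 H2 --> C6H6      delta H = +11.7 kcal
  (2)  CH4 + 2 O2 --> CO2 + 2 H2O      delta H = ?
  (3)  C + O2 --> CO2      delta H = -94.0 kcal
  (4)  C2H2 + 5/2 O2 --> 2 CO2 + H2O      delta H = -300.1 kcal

delta H = -191.8 kcal

(1): not needed.
(2) as written: contributes x
(3) × 3: (3)·(-94.0) = -282.0 kcal
(4) reversed and × 2: (-2)·(-300.1) = +600.2 kcal
+126.4 = (-282.0) + (+600.2) + x
x = (+126.4 − (+318.2)) / (1) = -191.8 kcal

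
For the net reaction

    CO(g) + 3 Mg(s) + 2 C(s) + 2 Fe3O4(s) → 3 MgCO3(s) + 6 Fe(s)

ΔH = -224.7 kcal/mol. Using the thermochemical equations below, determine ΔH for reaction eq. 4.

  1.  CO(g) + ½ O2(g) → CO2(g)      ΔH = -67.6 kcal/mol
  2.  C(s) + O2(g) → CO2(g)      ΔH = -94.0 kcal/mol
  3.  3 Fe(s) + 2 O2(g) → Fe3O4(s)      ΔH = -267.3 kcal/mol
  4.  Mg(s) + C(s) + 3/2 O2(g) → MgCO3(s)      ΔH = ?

eq. 1 as written: -67.6 kcal/mol
eq. 2 reversed: +94.0 kcal/mol
eq. 3 reversed and × 2: (-2)·(-267.3) = +534.6 kcal/mol
eq. 4 × 3: contributes 3·x
-224.7 = (-67.6) + (+94.0) + (+534.6) + 3·x
x = (-224.7 − (+561.0)) / (3) = -261.9 kcal/mol

ΔH = -261.9 kcal/mol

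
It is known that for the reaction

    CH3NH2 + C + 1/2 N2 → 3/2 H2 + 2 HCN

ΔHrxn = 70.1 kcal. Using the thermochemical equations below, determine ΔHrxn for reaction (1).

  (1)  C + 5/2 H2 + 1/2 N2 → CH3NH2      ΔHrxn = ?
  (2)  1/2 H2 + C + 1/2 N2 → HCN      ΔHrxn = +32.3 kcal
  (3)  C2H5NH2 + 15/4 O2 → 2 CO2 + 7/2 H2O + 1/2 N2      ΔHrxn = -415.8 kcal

ΔHrxn = -5.5 kcal

(1) reversed: contributes −x
(2) × 2: (2)·(+32.3) = +64.6 kcal
(3): not needed.
+70.1 = (+64.6) − x
x = (+70.1 − (+64.6)) / (-1) = -5.5 kcal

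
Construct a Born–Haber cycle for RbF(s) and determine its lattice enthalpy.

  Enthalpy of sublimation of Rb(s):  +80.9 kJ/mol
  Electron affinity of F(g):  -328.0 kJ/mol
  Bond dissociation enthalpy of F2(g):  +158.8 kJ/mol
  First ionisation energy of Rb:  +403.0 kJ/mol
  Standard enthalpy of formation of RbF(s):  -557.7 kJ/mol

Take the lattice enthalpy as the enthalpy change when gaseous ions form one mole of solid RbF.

ΔHf° = 1·ΔHsub + 1·(ΣIE) + 1/2·D(F2) + 1·EA + U
-557.7 = 1·(+80.9) + 1·(+403.0) + 1/2·(+158.8) + 1·(-328.0) + U
U = -557.7 − (+235.3) = -793.0 kJ/mol

U = -793.0 kJ/mol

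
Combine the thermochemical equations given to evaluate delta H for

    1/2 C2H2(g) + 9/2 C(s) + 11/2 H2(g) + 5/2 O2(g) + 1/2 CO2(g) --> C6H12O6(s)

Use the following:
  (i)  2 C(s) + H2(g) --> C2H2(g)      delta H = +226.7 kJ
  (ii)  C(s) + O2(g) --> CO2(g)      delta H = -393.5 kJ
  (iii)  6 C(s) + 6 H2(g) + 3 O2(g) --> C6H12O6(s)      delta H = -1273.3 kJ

(i) reversed and × 1/2 (reverse to put C2H2(g) on the reactant side; scale by 1/2 for the 1/2 C2H2(g)): (-1/2)·(+226.7) = -113.35 kJ
(ii) reversed and × 1/2 (CO2(g) must end up as a reactant; ×1/2 to match 1/2 CO2(g) in the target): (-1/2)·(-393.5) = +196.75 kJ
(iii) as written (C6H12O6(s) already on the product side): -1273.3 kJ
delta H = (-113.35) + (+196.75) + (-1273.3) = -1189.9 kJ

delta H = -1189.9 kJ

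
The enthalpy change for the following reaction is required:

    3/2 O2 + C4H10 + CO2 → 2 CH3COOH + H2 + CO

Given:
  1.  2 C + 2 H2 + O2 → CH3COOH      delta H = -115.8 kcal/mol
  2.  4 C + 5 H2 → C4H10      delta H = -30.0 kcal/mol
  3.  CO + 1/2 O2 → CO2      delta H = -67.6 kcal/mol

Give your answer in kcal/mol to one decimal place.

delta H = -134.0 kcal/mol

eq. 1 × 2 (×2 to match 2 CH3COOH in the target): (2)·(-115.8) = -231.6 kcal/mol
eq. 2 reversed (reverse to put C4H10 on the reactant side): +30.0 kcal/mol
eq. 3 reversed (CO must end up as a product): +67.6 kcal/mol
Combining the equations, delta H = (-231.6) + (+30.0) + (+67.6) = -134.0 kcal/mol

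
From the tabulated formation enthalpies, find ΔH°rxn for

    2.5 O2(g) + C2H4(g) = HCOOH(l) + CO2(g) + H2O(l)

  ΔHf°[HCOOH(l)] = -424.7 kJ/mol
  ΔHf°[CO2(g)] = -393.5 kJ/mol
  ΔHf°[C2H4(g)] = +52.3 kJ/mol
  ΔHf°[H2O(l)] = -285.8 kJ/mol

ΔH°rxn = -1156.3 kJ/mol

Products: 1·(-424.7) + 1·(-393.5) + 1·(-285.8) = -1104.0
Reactants: 5/2·(+0.0) + 1·(+52.3) = +52.3
ΔH°rxn = (-1104.0) − (+52.3) = -1156.3 kJ/mol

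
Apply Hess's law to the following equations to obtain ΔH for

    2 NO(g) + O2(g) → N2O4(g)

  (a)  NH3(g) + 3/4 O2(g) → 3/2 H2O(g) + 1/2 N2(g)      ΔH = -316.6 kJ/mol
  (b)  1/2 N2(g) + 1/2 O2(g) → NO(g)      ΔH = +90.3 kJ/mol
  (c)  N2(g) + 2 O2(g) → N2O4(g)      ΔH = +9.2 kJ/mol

(a): not needed.
(b) reversed and × 2: (-2)·(+90.3) = -180.6 kJ/mol
(c) as written: +9.2 kJ/mol
Summing the manipulated equations, ΔH = (-2)·(+90.3) + (1)·(+9.2) = -171.4 kJ/mol

ΔH = -171.4 kJ/mol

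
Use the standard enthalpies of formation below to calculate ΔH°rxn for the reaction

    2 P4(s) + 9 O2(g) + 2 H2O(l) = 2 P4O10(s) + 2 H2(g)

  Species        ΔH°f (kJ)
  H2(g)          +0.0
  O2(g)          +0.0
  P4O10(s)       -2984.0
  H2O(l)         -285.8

ΔH°rxn = -5396.4 kJ

ΔH°rxn = Σ nΔHf°(products) − Σ nΔHf°(reactants).
Products: 2·(-2984.0) + 2·(+0.0) = -5968.0
Reactants: 2·(+0.0) + 9·(+0.0) + 2·(-285.8) = -571.6
ΔH°rxn = (-5968.0) − (-571.6) = -5396.4 kJ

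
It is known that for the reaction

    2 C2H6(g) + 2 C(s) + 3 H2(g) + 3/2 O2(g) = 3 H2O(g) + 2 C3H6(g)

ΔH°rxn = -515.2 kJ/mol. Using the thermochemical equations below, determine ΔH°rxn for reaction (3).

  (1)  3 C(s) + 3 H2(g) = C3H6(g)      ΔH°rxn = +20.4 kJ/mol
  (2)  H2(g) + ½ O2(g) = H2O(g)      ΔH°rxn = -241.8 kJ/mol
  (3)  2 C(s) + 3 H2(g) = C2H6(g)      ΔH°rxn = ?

ΔH°rxn = -84.7 kJ/mol

(1) × 2: (2)·(+20.4) = +40.8 kJ/mol
(2) × 3: (3)·(-241.8) = -725.4 kJ/mol
(3) reversed and × 2: contributes −2·x
-515.2 = (+40.8) + (-725.4) − 2·x
x = (-515.2 − (-684.6)) / (-2) = -84.7 kJ/mol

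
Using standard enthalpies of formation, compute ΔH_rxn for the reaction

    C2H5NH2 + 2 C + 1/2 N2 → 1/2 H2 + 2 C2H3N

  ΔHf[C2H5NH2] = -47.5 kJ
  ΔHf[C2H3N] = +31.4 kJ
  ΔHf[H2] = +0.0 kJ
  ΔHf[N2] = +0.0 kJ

Products: 1/2·(+0.0) + 2·(+31.4) = +62.8
Reactants: 1·(-47.5) + 2·(+0.0) + 1/2·(+0.0) = -47.5
ΔH_rxn = (+62.8) − (-47.5) = 110.3 kJ

ΔH_rxn = 110.3 kJ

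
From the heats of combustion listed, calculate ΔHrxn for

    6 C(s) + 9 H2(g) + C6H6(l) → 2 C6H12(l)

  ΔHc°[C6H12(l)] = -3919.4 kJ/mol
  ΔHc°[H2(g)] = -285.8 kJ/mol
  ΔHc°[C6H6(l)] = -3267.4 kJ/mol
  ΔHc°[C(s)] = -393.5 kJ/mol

With combustion enthalpies, reactants minus products:
= [6·(-393.5) + 9·(-285.8) + 1·(-3267.4)] − [2·(-3919.4)]
= -361.8 kJ/mol

ΔHrxn = -361.8 kJ/mol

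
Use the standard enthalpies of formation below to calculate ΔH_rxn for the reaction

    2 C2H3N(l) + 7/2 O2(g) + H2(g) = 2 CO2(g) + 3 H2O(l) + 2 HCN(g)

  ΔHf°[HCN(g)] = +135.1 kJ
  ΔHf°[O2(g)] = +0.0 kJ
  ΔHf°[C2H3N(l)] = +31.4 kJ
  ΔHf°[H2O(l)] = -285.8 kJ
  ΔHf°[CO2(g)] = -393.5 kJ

ΔH_rxn = -1437.0 kJ

ΔH°rxn = Σ nΔHf°(products) − Σ nΔHf°(reactants).
Products: 2·(-393.5) + 3·(-285.8) + 2·(+135.1) = -1374.2
Reactants: 2·(+31.4) + 7/2·(+0.0) + 1·(+0.0) = +62.8
ΔH_rxn = (-1374.2) − (+62.8) = -1437.0 kJ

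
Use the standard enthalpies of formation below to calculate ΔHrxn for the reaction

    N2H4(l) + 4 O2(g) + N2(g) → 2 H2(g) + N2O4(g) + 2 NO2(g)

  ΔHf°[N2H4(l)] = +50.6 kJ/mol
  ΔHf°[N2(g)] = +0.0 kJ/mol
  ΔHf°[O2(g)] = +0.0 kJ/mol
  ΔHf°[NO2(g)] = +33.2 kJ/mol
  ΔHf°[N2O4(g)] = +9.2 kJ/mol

Products: 2·(+0.0) + 1·(+9.2) + 2·(+33.2) = +75.6
Reactants: 1·(+50.6) + 4·(+0.0) + 1·(+0.0) = +50.6
ΔHrxn = (+75.6) − (+50.6) = 25.0 kJ/mol

ΔHrxn = 25.0 kJ/mol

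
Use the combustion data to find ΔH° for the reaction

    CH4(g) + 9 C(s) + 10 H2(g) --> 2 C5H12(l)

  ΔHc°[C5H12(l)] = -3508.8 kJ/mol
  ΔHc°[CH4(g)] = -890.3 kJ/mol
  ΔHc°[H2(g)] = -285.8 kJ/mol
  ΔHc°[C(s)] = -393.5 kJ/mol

ΔH° = -272.2 kJ/mol

With combustion enthalpies, reactants minus products:
= [1·(-890.3) + 9·(-393.5) + 10·(-285.8)] − [2·(-3508.8)]
= -272.2 kJ/mol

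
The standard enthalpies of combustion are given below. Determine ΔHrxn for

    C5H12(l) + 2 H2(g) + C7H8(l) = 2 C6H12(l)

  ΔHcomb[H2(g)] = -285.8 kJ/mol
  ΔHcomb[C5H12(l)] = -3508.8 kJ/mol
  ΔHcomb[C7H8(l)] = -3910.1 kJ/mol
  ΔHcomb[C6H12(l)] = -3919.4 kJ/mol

ΔHrxn = -151.7 kJ/mol

With combustion enthalpies, reactants minus products:
= [1·(-3508.8) + 2·(-285.8) + 1·(-3910.1)] − [2·(-3919.4)]
= -151.7 kJ/mol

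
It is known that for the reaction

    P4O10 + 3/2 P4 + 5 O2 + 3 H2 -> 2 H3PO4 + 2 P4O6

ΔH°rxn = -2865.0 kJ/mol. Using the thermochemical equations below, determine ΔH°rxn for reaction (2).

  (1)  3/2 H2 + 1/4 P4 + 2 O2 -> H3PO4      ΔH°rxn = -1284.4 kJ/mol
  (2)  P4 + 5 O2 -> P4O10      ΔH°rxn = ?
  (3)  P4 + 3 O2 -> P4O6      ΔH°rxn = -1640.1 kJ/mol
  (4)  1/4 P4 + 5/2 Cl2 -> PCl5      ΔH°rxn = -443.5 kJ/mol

(1) × 2 (scale by 2 for the 2 H3PO4): (2)·(-1284.4) = -2568.8 kJ/mol
(2) reversed (P4O10 must end up as a reactant): contributes −x
(3) × 2 (×2 to match 2 P4O6 in the target): (2)·(-1640.1) = -3280.2 kJ/mol
(4): not needed (Cl2 appears nowhere else).
-2865.0 = (-2568.8) + (-3280.2) − x
x = (-2865.0 − (-5849.0)) / (-1) = -2984.0 kJ/mol

ΔH°rxn = -2984.0 kJ/mol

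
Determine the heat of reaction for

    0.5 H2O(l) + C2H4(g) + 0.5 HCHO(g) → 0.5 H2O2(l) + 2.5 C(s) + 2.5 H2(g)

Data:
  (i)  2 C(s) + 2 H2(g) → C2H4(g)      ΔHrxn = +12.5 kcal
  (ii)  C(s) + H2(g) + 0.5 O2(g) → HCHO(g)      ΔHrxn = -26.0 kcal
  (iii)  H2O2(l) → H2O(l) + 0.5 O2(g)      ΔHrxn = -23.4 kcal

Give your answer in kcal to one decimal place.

(i) reversed (C2H4(g) must end up as a reactant): -12.5 kcal
(ii) reversed and × 1/2 (HCHO(g) must end up as a reactant; ×1/2 to match 1/2 HCHO(g) in the target): (-1/2)·(-26.0) = +13.0 kcal
(iii) reversed and × 1/2 (H2O2(l) must end up as a product; ×1/2 to match 1/2 H2O2(l) in the target): (-1/2)·(-23.4) = +11.7 kcal
Combining the equations, ΔHrxn = (-12.5) + (+13.0) + (+11.7) = 12.2 kcal

ΔHrxn = 12.2 kcal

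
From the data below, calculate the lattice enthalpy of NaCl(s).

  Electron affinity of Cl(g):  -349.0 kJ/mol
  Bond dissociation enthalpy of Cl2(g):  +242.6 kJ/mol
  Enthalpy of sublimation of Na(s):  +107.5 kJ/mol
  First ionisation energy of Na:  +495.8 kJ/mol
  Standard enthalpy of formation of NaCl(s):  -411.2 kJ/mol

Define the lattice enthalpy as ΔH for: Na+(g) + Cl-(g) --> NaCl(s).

ΔHf° = 1·ΔHsub + 1·(ΣIE) + 1/2·D(Cl2) + 1·EA + U
-411.2 = 1·(+107.5) + 1·(+495.8) + 1/2·(+242.6) + 1·(-349.0) + U
U = -411.2 − (+375.6) = -786.8 kJ/mol

U = -786.8 kJ/mol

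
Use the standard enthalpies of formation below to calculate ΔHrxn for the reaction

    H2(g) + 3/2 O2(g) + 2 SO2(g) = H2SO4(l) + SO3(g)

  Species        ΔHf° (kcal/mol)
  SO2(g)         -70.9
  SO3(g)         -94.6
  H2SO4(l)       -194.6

Products: 1·(-194.6) + 1·(-94.6) = -289.2
Reactants: 1·(+0.0) + 3/2·(+0.0) + 2·(-70.9) = -141.8
ΔHrxn = (-289.2) − (-141.8) = -147.4 kcal/mol

ΔHrxn = -147.4 kcal/mol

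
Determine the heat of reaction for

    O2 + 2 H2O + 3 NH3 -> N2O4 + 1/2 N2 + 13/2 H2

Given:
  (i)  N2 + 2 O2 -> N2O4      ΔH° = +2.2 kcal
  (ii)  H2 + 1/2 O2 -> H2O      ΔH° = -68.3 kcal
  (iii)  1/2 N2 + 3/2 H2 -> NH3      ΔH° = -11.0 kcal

ΔH° = 171.8 kcal

(i) as written (N2O4 already on the product side): +2.2 kcal
(ii) reversed and × 2 (H2O must end up as a reactant; ×2 to match 2 H2O in the target): (-2)·(-68.3) = +136.6 kcal
(iii) reversed and × 3 (NH3 must end up as a reactant; scale by 3 for the 3 NH3): (-3)·(-11.0) = +33.0 kcal
Since enthalpy is a state function, ΔH° = (+2.2) + (+136.6) + (+33.0) = 171.8 kcal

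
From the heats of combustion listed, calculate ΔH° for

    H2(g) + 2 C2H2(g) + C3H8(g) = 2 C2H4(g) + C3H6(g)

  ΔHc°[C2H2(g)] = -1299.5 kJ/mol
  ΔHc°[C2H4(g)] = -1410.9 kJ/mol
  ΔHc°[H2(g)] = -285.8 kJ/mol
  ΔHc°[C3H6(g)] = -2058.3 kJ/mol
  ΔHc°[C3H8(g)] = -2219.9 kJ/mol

ΔH° = -224.6 kJ/mol

With combustion enthalpies, reactants minus products:
= [1·(-285.8) + 2·(-1299.5) + 1·(-2219.9)] − [2·(-1410.9) + 1·(-2058.3)]
= -224.6 kJ/mol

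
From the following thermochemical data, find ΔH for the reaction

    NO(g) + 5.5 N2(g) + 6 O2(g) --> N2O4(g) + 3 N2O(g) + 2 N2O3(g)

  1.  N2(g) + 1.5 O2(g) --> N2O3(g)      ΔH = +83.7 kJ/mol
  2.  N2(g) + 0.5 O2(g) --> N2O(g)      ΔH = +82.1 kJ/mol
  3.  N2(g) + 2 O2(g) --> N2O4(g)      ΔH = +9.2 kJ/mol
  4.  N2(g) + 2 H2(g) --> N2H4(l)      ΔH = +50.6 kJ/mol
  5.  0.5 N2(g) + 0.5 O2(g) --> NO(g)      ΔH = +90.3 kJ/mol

eq. 1 × 2 (scale by 2 for the 2 N2O3(g)): (2)·(+83.7) = +167.4 kJ/mol
eq. 2 × 3 (×3 to match 3 N2O(g) in the target): (3)·(+82.1) = +246.3 kJ/mol
eq. 3 as written (N2O4(g) already on the product side): +9.2 kJ/mol
eq. 4: not needed (H2(g) appears nowhere else).
eq. 5 reversed (NO(g) must end up as a reactant): -90.3 kJ/mol
ΔH = (2)·(+83.7) + (3)·(+82.1) + (1)·(+9.2) + (-1)·(+90.3) = 332.6 kJ/mol

ΔH = 332.6 kJ/mol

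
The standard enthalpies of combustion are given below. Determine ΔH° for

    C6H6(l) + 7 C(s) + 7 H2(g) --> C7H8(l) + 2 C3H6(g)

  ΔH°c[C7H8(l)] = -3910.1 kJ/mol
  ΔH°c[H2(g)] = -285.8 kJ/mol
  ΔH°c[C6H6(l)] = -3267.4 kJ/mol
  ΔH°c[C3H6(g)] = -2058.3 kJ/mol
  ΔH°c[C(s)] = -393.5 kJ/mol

Using ΔH = Σ nΔHc°(reactants) − Σ nΔHc°(products):
= [1·(-3267.4) + 7·(-393.5) + 7·(-285.8)] − [1·(-3910.1) + 2·(-2058.3)]
= 4.2 kJ/mol

ΔH° = 4.2 kJ/mol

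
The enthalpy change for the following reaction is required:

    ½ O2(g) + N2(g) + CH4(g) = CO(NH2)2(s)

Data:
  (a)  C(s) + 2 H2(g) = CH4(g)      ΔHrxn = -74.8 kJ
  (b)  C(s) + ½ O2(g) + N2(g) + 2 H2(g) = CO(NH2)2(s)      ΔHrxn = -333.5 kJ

ΔHrxn = -258.7 kJ

(a) reversed: +74.8 kJ
(b) as written: -333.5 kJ
ΔHrxn = (+74.8) + (-333.5) = -258.7 kJ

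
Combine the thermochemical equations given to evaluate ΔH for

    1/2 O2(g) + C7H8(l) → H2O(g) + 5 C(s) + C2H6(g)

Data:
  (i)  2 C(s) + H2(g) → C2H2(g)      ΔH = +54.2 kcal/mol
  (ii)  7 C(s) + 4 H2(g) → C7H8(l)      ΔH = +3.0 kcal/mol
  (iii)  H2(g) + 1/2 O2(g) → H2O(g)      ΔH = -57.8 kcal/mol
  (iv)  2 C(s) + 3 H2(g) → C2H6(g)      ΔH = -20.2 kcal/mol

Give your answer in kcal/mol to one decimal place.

(i): not needed (C2H2(g) appears nowhere else).
(ii) reversed (reverse to put C7H8(l) on the reactant side): -3.0 kcal/mol
(iii) as written (H2O(g) already on the product side): -57.8 kcal/mol
(iv) as written (C2H6(g) already on the product side): -20.2 kcal/mol
Summing the manipulated equations, ΔH = (-1)·(+3.0) + (1)·(-57.8) + (1)·(-20.2) = -81.0 kcal/mol

ΔH = -81.0 kcal/mol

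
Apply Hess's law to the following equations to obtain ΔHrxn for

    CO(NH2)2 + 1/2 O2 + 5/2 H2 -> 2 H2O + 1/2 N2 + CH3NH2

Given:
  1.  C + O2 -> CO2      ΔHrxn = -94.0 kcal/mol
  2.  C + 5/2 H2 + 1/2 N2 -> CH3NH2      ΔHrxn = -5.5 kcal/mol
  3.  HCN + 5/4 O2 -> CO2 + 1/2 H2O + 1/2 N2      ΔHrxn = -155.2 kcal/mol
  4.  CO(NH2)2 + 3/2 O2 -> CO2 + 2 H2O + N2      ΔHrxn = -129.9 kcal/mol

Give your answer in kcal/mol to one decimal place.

eq. 1 reversed: +94.0 kcal/mol
eq. 2 as written: -5.5 kcal/mol
eq. 3: not needed.
eq. 4 as written: -129.9 kcal/mol
Combining the equations, ΔHrxn = (-1)·(-94.0) + (1)·(-5.5) + (1)·(-129.9) = -41.4 kcal/mol

ΔHrxn = -41.4 kcal/mol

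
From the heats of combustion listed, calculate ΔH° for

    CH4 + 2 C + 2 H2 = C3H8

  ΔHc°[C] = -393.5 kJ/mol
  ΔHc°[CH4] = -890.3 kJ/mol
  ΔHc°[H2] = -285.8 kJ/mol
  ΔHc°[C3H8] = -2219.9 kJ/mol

ΔH° = -29.0 kJ/mol

Using ΔH = Σ nΔHc°(reactants) − Σ nΔHc°(products):
= [1·(-890.3) + 2·(-393.5) + 2·(-285.8)] − [1·(-2219.9)]
= -29.0 kJ/mol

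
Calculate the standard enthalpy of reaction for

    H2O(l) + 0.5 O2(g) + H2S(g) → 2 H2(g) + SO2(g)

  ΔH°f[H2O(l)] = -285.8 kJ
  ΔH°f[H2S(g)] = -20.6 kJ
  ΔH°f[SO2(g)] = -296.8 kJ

Products: 2·(+0.0) + 1·(-296.8) = -296.8
Reactants: 1·(-285.8) + 1/2·(+0.0) + 1·(-20.6) = -306.4
ΔH_rxn = (-296.8) − (-306.4) = 9.6 kJ

ΔH_rxn = 9.6 kJ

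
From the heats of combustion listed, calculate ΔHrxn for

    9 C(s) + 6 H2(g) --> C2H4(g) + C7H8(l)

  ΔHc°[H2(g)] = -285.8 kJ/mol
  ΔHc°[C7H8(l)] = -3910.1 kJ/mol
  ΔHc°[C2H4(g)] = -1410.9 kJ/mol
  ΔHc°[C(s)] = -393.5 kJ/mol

ΔHrxn = 64.7 kJ/mol

With combustion enthalpies, reactants minus products:
= [9·(-393.5) + 6·(-285.8)] − [1·(-1410.9) + 1·(-3910.1)]
= 64.7 kJ/mol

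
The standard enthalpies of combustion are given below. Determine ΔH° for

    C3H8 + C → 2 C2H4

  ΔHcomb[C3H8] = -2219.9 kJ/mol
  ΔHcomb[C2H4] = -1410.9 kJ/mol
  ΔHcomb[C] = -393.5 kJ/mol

ΔH° = 208.4 kJ/mol

With combustion enthalpies, reactants minus products:
= [1·(-2219.9) + 1·(-393.5)] − [2·(-1410.9)]
= 208.4 kJ/mol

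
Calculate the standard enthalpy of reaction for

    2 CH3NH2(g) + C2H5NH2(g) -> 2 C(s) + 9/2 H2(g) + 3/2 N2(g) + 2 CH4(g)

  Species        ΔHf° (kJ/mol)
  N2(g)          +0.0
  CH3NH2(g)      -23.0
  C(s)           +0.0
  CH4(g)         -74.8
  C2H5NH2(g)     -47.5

ΔH°rxn = Σ nΔHf°(products) − Σ nΔHf°(reactants).
Products: 2·(+0.0) + 9/2·(+0.0) + 3/2·(+0.0) + 2·(-74.8) = -149.6
Reactants: 2·(-23.0) + 1·(-47.5) = -93.5
ΔH° = (-149.6) − (-93.5) = -56.1 kJ/mol

ΔH° = -56.1 kJ/mol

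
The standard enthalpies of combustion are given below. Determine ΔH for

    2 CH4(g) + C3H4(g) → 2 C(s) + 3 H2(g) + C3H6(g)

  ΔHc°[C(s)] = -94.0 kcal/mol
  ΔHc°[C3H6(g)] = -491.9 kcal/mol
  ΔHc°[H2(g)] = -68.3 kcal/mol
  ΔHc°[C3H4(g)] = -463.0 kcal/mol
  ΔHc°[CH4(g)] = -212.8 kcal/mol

ΔH = -3.8 kcal/mol

Using ΔH = Σ nΔHc°(reactants) − Σ nΔHc°(products):
= [2·(-212.8) + 1·(-463.0)] − [2·(-94.0) + 3·(-68.3) + 1·(-491.9)]
= -3.8 kcal/mol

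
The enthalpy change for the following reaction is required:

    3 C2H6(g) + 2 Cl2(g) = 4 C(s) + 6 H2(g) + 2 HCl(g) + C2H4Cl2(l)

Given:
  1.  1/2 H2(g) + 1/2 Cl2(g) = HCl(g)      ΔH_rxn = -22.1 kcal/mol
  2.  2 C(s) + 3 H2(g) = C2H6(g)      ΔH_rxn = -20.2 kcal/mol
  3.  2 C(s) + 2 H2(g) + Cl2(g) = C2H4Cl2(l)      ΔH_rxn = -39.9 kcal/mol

ΔH_rxn = -23.5 kcal/mol

eq. 1 × 2: (2)·(-22.1) = -44.2 kcal/mol
eq. 2 reversed and × 3: (-3)·(-20.2) = +60.6 kcal/mol
eq. 3 as written: -39.9 kcal/mol
Since enthalpy is a state function, ΔH_rxn = (-44.2) + (+60.6) + (-39.9) = -23.5 kcal/mol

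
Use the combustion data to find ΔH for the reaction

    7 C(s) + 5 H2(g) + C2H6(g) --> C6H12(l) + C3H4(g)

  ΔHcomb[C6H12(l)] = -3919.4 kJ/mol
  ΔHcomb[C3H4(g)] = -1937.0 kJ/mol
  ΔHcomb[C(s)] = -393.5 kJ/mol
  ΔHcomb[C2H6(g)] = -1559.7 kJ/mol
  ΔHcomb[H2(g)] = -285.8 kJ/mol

ΔH = 113.2 kJ/mol

Using ΔH = Σ nΔHc°(reactants) − Σ nΔHc°(products):
= [7·(-393.5) + 5·(-285.8) + 1·(-1559.7)] − [1·(-3919.4) + 1·(-1937.0)]
= 113.2 kJ/mol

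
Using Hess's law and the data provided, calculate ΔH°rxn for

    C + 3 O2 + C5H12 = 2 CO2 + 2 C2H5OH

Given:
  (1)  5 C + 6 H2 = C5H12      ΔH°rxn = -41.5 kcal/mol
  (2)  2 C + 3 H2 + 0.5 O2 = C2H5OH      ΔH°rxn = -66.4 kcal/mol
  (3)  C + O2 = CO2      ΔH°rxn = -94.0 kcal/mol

ΔH°rxn = -279.3 kcal/mol

(1) reversed: +41.5 kcal/mol
(2) × 2: (2)·(-66.4) = -132.8 kcal/mol
(3) × 2: (2)·(-94.0) = -188.0 kcal/mol
Combining the equations, ΔH°rxn = (-1)·(-41.5) + (2)·(-66.4) + (2)·(-94.0) = -279.3 kcal/mol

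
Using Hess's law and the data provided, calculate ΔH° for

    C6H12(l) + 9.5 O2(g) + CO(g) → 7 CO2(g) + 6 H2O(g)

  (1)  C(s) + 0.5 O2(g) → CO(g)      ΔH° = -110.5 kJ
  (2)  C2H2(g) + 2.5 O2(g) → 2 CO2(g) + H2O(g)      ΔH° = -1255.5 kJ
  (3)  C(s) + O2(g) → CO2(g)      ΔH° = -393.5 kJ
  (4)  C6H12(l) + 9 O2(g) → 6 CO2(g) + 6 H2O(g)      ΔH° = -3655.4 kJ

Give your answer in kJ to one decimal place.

ΔH° = -3938.4 kJ

(1) reversed (reverse to put CO(g) on the reactant side): +110.5 kJ
(2): not needed (C2H2(g) appears nowhere else).
(3) as written: -393.5 kJ
(4) as written (C6H12(l) already on the reactant side): -3655.4 kJ
ΔH° = (+110.5) + (-393.5) + (-3655.4) = -3938.4 kJ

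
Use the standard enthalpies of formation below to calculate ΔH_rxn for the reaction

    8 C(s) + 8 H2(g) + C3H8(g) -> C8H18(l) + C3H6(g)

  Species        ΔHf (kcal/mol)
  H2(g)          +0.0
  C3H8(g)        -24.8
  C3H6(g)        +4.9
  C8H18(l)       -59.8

ΔH_rxn = -30.1 kcal/mol

Products: 1·(-59.8) + 1·(+4.9) = -54.9
Reactants: 8·(+0.0) + 8·(+0.0) + 1·(-24.8) = -24.8
ΔH_rxn = (-54.9) − (-24.8) = -30.1 kcal/mol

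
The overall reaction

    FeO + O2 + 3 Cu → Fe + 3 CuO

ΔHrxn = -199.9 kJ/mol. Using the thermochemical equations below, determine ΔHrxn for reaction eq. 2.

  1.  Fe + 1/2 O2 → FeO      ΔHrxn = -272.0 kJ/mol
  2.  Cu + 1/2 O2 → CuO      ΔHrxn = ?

eq. 1 reversed (reverse to put FeO on the reactant side): +272.0 kJ/mol
eq. 2 × 3 (×3 to match 3 CuO in the target): contributes 3·x
-199.9 = (+272.0) + 3·x
x = (-199.9 − (+272.0)) / (3) = -157.3 kJ/mol

ΔHrxn = -157.3 kJ/mol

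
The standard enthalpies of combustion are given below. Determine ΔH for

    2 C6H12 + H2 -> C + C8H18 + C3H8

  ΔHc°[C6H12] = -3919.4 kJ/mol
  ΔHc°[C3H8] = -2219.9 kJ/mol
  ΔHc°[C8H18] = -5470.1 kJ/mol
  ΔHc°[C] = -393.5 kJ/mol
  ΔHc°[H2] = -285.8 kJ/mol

Using ΔH = Σ nΔHc°(reactants) − Σ nΔHc°(products):
= [2·(-3919.4) + 1·(-285.8)] − [1·(-393.5) + 1·(-5470.1) + 1·(-2219.9)]
= -41.1 kJ/mol

ΔH = -41.1 kJ/mol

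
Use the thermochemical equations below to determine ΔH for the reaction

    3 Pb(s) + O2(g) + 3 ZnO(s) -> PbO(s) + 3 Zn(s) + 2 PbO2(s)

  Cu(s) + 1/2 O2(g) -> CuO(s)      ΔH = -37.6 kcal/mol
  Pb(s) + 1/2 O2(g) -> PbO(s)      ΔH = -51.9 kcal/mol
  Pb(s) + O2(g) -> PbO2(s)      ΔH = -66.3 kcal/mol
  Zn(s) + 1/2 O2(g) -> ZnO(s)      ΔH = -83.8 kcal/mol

ΔH = 66.9 kcal/mol

equation 1: not needed (Cu(s) appears nowhere else).
equation 2 as written (PbO(s) already on the product side): -51.9 kcal/mol
equation 3 × 2 (×2 to match 2 PbO2(s) in the target): (2)·(-66.3) = -132.6 kcal/mol
equation 4 reversed and × 3 (reverse to put ZnO(s) on the reactant side; ×3 to match 3 ZnO(s) in the target): (-3)·(-83.8) = +251.4 kcal/mol
Summing the manipulated equations, ΔH = (-51.9) + (-132.6) + (+251.4) = 66.9 kcal/mol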